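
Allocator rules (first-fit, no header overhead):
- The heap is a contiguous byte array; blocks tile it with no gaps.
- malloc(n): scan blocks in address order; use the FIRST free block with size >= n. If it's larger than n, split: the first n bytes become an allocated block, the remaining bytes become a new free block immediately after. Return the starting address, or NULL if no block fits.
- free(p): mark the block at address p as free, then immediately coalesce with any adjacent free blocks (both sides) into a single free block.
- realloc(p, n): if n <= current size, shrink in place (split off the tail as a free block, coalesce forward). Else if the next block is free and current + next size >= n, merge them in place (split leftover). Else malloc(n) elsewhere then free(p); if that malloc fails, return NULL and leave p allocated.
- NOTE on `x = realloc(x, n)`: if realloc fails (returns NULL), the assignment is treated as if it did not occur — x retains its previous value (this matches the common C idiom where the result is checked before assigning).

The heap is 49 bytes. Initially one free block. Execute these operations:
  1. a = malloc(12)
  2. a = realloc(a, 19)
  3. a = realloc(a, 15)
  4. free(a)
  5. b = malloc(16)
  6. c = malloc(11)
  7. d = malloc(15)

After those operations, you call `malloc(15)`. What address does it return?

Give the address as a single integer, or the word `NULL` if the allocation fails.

Op 1: a = malloc(12) -> a = 0; heap: [0-11 ALLOC][12-48 FREE]
Op 2: a = realloc(a, 19) -> a = 0; heap: [0-18 ALLOC][19-48 FREE]
Op 3: a = realloc(a, 15) -> a = 0; heap: [0-14 ALLOC][15-48 FREE]
Op 4: free(a) -> (freed a); heap: [0-48 FREE]
Op 5: b = malloc(16) -> b = 0; heap: [0-15 ALLOC][16-48 FREE]
Op 6: c = malloc(11) -> c = 16; heap: [0-15 ALLOC][16-26 ALLOC][27-48 FREE]
Op 7: d = malloc(15) -> d = 27; heap: [0-15 ALLOC][16-26 ALLOC][27-41 ALLOC][42-48 FREE]
malloc(15): first-fit scan over [0-15 ALLOC][16-26 ALLOC][27-41 ALLOC][42-48 FREE] -> NULL

Answer: NULL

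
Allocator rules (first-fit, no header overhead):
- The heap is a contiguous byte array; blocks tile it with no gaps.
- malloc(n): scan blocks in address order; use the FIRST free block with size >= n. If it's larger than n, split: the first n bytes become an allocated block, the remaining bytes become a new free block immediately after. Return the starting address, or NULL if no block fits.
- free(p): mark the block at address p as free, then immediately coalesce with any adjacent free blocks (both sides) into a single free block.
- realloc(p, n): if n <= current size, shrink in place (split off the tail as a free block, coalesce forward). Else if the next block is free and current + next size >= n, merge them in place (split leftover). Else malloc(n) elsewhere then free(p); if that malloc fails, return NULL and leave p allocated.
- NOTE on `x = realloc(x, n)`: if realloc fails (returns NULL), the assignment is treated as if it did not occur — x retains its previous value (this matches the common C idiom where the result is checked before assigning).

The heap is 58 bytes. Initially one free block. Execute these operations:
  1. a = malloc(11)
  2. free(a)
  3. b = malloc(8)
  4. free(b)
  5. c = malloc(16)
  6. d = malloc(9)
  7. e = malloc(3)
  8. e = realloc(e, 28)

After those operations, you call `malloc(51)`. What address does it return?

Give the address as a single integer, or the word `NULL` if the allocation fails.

Op 1: a = malloc(11) -> a = 0; heap: [0-10 ALLOC][11-57 FREE]
Op 2: free(a) -> (freed a); heap: [0-57 FREE]
Op 3: b = malloc(8) -> b = 0; heap: [0-7 ALLOC][8-57 FREE]
Op 4: free(b) -> (freed b); heap: [0-57 FREE]
Op 5: c = malloc(16) -> c = 0; heap: [0-15 ALLOC][16-57 FREE]
Op 6: d = malloc(9) -> d = 16; heap: [0-15 ALLOC][16-24 ALLOC][25-57 FREE]
Op 7: e = malloc(3) -> e = 25; heap: [0-15 ALLOC][16-24 ALLOC][25-27 ALLOC][28-57 FREE]
Op 8: e = realloc(e, 28) -> e = 25; heap: [0-15 ALLOC][16-24 ALLOC][25-52 ALLOC][53-57 FREE]
malloc(51): first-fit scan over [0-15 ALLOC][16-24 ALLOC][25-52 ALLOC][53-57 FREE] -> NULL

Answer: NULL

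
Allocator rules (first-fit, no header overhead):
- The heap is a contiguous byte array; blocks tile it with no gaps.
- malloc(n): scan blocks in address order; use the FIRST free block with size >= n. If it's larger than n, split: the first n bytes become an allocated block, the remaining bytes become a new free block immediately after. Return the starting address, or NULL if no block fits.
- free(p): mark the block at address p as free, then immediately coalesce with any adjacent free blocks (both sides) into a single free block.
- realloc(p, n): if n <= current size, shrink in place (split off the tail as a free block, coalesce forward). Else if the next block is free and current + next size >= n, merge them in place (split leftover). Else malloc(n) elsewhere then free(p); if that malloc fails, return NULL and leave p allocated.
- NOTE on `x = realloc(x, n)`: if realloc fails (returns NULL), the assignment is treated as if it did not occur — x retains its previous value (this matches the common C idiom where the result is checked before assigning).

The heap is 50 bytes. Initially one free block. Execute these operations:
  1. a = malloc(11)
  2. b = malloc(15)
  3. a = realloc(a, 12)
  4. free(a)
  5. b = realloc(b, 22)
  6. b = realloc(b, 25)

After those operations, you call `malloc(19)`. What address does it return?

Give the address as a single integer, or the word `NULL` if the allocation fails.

Op 1: a = malloc(11) -> a = 0; heap: [0-10 ALLOC][11-49 FREE]
Op 2: b = malloc(15) -> b = 11; heap: [0-10 ALLOC][11-25 ALLOC][26-49 FREE]
Op 3: a = realloc(a, 12) -> a = 26; heap: [0-10 FREE][11-25 ALLOC][26-37 ALLOC][38-49 FREE]
Op 4: free(a) -> (freed a); heap: [0-10 FREE][11-25 ALLOC][26-49 FREE]
Op 5: b = realloc(b, 22) -> b = 11; heap: [0-10 FREE][11-32 ALLOC][33-49 FREE]
Op 6: b = realloc(b, 25) -> b = 11; heap: [0-10 FREE][11-35 ALLOC][36-49 FREE]
malloc(19): first-fit scan over [0-10 FREE][11-35 ALLOC][36-49 FREE] -> NULL

Answer: NULL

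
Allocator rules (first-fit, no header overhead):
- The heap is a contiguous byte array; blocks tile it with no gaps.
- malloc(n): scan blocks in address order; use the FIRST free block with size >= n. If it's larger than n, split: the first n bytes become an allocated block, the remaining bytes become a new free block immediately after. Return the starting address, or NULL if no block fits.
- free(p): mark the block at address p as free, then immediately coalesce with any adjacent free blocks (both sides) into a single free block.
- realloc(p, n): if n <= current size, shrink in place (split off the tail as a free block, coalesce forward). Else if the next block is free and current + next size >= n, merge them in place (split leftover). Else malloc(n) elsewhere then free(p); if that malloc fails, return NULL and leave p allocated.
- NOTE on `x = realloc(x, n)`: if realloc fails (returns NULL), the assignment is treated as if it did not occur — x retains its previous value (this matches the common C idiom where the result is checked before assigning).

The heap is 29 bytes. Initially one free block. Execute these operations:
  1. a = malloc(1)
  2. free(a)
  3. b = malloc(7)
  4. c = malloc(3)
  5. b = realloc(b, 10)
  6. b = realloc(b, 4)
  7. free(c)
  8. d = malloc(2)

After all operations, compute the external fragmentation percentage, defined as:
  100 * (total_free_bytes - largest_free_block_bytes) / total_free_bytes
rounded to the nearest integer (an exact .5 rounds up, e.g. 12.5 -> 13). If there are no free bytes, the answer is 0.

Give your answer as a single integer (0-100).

Op 1: a = malloc(1) -> a = 0; heap: [0-0 ALLOC][1-28 FREE]
Op 2: free(a) -> (freed a); heap: [0-28 FREE]
Op 3: b = malloc(7) -> b = 0; heap: [0-6 ALLOC][7-28 FREE]
Op 4: c = malloc(3) -> c = 7; heap: [0-6 ALLOC][7-9 ALLOC][10-28 FREE]
Op 5: b = realloc(b, 10) -> b = 10; heap: [0-6 FREE][7-9 ALLOC][10-19 ALLOC][20-28 FREE]
Op 6: b = realloc(b, 4) -> b = 10; heap: [0-6 FREE][7-9 ALLOC][10-13 ALLOC][14-28 FREE]
Op 7: free(c) -> (freed c); heap: [0-9 FREE][10-13 ALLOC][14-28 FREE]
Op 8: d = malloc(2) -> d = 0; heap: [0-1 ALLOC][2-9 FREE][10-13 ALLOC][14-28 FREE]
Free blocks: [8 15] total_free=23 largest=15 -> 100*(23-15)/23 = 800/23 ≈ 34.783 -> rounds to 35

Answer: 35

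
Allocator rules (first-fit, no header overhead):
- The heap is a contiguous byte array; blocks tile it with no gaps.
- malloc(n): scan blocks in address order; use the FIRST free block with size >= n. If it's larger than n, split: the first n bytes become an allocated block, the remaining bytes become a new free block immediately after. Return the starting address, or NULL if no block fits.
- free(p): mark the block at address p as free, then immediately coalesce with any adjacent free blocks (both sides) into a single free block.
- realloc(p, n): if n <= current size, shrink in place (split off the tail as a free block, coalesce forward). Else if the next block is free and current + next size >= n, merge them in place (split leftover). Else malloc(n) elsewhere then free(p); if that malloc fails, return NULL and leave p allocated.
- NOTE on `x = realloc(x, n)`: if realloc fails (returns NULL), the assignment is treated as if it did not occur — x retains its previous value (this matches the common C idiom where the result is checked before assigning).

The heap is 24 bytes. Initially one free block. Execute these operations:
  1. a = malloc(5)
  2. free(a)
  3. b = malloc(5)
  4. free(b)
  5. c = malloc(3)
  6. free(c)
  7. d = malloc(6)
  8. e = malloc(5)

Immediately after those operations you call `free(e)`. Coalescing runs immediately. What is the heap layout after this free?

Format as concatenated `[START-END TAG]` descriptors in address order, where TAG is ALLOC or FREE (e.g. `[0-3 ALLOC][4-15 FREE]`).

Answer: [0-5 ALLOC][6-23 FREE]

Derivation:
Op 1: a = malloc(5) -> a = 0; heap: [0-4 ALLOC][5-23 FREE]
Op 2: free(a) -> (freed a); heap: [0-23 FREE]
Op 3: b = malloc(5) -> b = 0; heap: [0-4 ALLOC][5-23 FREE]
Op 4: free(b) -> (freed b); heap: [0-23 FREE]
Op 5: c = malloc(3) -> c = 0; heap: [0-2 ALLOC][3-23 FREE]
Op 6: free(c) -> (freed c); heap: [0-23 FREE]
Op 7: d = malloc(6) -> d = 0; heap: [0-5 ALLOC][6-23 FREE]
Op 8: e = malloc(5) -> e = 6; heap: [0-5 ALLOC][6-10 ALLOC][11-23 FREE]
free(e): e = 6 -> block [6-10 ALLOC]; mark free, coalesce with adjacent free neighbors -> [0-5 ALLOC][6-23 FREE]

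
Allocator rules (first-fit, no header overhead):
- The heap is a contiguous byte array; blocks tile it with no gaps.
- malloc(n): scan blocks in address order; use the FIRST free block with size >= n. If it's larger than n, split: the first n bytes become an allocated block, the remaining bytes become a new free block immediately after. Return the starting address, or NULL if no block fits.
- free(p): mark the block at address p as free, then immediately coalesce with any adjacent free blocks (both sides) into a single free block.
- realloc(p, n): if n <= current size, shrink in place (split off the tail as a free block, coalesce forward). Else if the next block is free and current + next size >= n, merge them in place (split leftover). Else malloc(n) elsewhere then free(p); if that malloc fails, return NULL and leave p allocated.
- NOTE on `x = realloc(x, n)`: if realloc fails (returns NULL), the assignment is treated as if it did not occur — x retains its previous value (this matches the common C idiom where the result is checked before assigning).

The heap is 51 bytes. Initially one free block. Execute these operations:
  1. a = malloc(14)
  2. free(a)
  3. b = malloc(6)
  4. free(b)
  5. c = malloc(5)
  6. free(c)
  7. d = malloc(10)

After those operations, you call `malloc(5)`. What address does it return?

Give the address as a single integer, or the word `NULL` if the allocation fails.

Answer: 10

Derivation:
Op 1: a = malloc(14) -> a = 0; heap: [0-13 ALLOC][14-50 FREE]
Op 2: free(a) -> (freed a); heap: [0-50 FREE]
Op 3: b = malloc(6) -> b = 0; heap: [0-5 ALLOC][6-50 FREE]
Op 4: free(b) -> (freed b); heap: [0-50 FREE]
Op 5: c = malloc(5) -> c = 0; heap: [0-4 ALLOC][5-50 FREE]
Op 6: free(c) -> (freed c); heap: [0-50 FREE]
Op 7: d = malloc(10) -> d = 0; heap: [0-9 ALLOC][10-50 FREE]
malloc(5): first-fit scan over [0-9 ALLOC][10-50 FREE] -> 10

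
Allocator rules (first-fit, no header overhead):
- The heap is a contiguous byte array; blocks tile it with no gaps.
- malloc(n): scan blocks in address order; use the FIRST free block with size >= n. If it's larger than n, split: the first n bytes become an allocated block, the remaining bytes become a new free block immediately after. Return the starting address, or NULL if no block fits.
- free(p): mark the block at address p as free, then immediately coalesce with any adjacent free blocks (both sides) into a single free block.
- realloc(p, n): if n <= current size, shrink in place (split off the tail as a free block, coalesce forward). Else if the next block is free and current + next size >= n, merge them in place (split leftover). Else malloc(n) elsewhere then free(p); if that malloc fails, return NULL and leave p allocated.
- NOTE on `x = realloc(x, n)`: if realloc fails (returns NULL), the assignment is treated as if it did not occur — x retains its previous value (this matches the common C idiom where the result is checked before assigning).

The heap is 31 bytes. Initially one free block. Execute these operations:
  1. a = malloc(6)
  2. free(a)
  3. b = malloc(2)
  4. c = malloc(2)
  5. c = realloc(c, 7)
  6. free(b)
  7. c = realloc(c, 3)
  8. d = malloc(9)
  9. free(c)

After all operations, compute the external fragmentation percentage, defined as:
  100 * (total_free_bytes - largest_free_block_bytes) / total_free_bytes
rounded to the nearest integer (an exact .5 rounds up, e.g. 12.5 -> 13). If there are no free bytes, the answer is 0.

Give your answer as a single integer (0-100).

Op 1: a = malloc(6) -> a = 0; heap: [0-5 ALLOC][6-30 FREE]
Op 2: free(a) -> (freed a); heap: [0-30 FREE]
Op 3: b = malloc(2) -> b = 0; heap: [0-1 ALLOC][2-30 FREE]
Op 4: c = malloc(2) -> c = 2; heap: [0-1 ALLOC][2-3 ALLOC][4-30 FREE]
Op 5: c = realloc(c, 7) -> c = 2; heap: [0-1 ALLOC][2-8 ALLOC][9-30 FREE]
Op 6: free(b) -> (freed b); heap: [0-1 FREE][2-8 ALLOC][9-30 FREE]
Op 7: c = realloc(c, 3) -> c = 2; heap: [0-1 FREE][2-4 ALLOC][5-30 FREE]
Op 8: d = malloc(9) -> d = 5; heap: [0-1 FREE][2-4 ALLOC][5-13 ALLOC][14-30 FREE]
Op 9: free(c) -> (freed c); heap: [0-4 FREE][5-13 ALLOC][14-30 FREE]
Free blocks: [5 17] total_free=22 largest=17 -> 100*(22-17)/22 = 500/22 ≈ 22.727 -> rounds to 23

Answer: 23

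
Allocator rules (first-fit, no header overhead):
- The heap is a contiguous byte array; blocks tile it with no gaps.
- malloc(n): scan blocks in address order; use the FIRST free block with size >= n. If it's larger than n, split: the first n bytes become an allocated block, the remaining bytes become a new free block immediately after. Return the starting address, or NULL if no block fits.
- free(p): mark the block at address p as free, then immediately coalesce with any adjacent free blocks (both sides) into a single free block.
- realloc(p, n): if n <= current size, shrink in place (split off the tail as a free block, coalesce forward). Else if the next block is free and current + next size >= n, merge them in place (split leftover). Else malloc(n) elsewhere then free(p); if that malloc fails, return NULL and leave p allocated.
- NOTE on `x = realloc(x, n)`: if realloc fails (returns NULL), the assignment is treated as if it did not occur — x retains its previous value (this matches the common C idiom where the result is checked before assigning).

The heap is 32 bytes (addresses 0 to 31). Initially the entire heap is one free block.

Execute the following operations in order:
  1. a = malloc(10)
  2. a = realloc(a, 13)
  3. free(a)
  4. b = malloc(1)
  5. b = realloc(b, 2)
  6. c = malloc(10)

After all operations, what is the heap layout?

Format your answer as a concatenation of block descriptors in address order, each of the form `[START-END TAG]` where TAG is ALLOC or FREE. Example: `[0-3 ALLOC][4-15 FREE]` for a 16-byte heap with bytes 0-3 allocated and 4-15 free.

Answer: [0-1 ALLOC][2-11 ALLOC][12-31 FREE]

Derivation:
Op 1: a = malloc(10) -> a = 0; heap: [0-9 ALLOC][10-31 FREE]
Op 2: a = realloc(a, 13) -> a = 0; heap: [0-12 ALLOC][13-31 FREE]
Op 3: free(a) -> (freed a); heap: [0-31 FREE]
Op 4: b = malloc(1) -> b = 0; heap: [0-0 ALLOC][1-31 FREE]
Op 5: b = realloc(b, 2) -> b = 0; heap: [0-1 ALLOC][2-31 FREE]
Op 6: c = malloc(10) -> c = 2; heap: [0-1 ALLOC][2-11 ALLOC][12-31 FREE]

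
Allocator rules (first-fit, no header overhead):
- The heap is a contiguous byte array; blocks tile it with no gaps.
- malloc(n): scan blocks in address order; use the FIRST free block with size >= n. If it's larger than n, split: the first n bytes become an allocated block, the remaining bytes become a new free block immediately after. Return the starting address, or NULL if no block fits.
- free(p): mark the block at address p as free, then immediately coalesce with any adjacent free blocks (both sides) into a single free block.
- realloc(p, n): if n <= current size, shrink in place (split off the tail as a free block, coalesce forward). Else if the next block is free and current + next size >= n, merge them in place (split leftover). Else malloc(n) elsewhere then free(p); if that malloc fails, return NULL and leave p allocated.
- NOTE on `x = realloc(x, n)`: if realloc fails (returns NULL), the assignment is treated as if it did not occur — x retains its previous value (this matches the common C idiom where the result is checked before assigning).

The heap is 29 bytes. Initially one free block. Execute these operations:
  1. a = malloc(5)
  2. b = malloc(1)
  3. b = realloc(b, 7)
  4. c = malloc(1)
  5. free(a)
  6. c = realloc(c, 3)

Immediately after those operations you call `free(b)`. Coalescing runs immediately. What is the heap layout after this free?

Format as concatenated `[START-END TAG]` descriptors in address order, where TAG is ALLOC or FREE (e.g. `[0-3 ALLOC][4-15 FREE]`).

Answer: [0-11 FREE][12-14 ALLOC][15-28 FREE]

Derivation:
Op 1: a = malloc(5) -> a = 0; heap: [0-4 ALLOC][5-28 FREE]
Op 2: b = malloc(1) -> b = 5; heap: [0-4 ALLOC][5-5 ALLOC][6-28 FREE]
Op 3: b = realloc(b, 7) -> b = 5; heap: [0-4 ALLOC][5-11 ALLOC][12-28 FREE]
Op 4: c = malloc(1) -> c = 12; heap: [0-4 ALLOC][5-11 ALLOC][12-12 ALLOC][13-28 FREE]
Op 5: free(a) -> (freed a); heap: [0-4 FREE][5-11 ALLOC][12-12 ALLOC][13-28 FREE]
Op 6: c = realloc(c, 3) -> c = 12; heap: [0-4 FREE][5-11 ALLOC][12-14 ALLOC][15-28 FREE]
free(b): b = 5 -> block [5-11 ALLOC]; mark free, coalesce with adjacent free neighbors -> [0-11 FREE][12-14 ALLOC][15-28 FREE]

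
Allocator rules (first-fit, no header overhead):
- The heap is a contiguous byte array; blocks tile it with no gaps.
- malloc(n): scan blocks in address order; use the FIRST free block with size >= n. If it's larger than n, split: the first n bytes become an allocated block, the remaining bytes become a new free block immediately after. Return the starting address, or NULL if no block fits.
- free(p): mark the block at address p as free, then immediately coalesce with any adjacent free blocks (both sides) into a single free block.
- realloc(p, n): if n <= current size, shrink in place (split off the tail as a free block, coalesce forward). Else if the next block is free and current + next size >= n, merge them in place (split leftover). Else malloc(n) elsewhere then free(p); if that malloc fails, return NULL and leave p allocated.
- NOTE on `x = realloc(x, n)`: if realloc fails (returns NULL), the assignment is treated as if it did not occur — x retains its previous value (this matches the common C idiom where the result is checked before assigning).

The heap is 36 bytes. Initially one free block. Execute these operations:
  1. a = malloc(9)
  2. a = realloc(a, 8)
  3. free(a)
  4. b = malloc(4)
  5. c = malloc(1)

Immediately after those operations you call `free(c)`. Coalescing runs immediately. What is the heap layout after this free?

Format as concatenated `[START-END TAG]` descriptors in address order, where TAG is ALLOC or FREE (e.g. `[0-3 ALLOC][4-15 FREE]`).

Answer: [0-3 ALLOC][4-35 FREE]

Derivation:
Op 1: a = malloc(9) -> a = 0; heap: [0-8 ALLOC][9-35 FREE]
Op 2: a = realloc(a, 8) -> a = 0; heap: [0-7 ALLOC][8-35 FREE]
Op 3: free(a) -> (freed a); heap: [0-35 FREE]
Op 4: b = malloc(4) -> b = 0; heap: [0-3 ALLOC][4-35 FREE]
Op 5: c = malloc(1) -> c = 4; heap: [0-3 ALLOC][4-4 ALLOC][5-35 FREE]
free(c): c = 4 -> block [4-4 ALLOC]; mark free, coalesce with adjacent free neighbors -> [0-3 ALLOC][4-35 FREE]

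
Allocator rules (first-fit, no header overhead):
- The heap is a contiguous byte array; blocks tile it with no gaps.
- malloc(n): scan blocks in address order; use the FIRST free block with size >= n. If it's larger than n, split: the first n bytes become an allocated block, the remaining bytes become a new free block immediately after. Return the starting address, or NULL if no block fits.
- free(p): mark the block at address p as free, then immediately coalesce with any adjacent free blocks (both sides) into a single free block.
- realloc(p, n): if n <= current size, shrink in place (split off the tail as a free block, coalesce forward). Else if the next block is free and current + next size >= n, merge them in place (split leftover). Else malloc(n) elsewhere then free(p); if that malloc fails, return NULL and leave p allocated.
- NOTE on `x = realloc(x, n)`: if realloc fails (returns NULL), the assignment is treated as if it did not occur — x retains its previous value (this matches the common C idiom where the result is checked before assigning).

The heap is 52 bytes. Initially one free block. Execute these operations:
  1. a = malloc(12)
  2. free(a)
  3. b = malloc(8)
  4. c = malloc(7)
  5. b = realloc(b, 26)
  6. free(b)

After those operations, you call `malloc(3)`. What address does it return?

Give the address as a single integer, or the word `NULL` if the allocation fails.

Answer: 0

Derivation:
Op 1: a = malloc(12) -> a = 0; heap: [0-11 ALLOC][12-51 FREE]
Op 2: free(a) -> (freed a); heap: [0-51 FREE]
Op 3: b = malloc(8) -> b = 0; heap: [0-7 ALLOC][8-51 FREE]
Op 4: c = malloc(7) -> c = 8; heap: [0-7 ALLOC][8-14 ALLOC][15-51 FREE]
Op 5: b = realloc(b, 26) -> b = 15; heap: [0-7 FREE][8-14 ALLOC][15-40 ALLOC][41-51 FREE]
Op 6: free(b) -> (freed b); heap: [0-7 FREE][8-14 ALLOC][15-51 FREE]
malloc(3): first-fit scan over [0-7 FREE][8-14 ALLOC][15-51 FREE] -> 0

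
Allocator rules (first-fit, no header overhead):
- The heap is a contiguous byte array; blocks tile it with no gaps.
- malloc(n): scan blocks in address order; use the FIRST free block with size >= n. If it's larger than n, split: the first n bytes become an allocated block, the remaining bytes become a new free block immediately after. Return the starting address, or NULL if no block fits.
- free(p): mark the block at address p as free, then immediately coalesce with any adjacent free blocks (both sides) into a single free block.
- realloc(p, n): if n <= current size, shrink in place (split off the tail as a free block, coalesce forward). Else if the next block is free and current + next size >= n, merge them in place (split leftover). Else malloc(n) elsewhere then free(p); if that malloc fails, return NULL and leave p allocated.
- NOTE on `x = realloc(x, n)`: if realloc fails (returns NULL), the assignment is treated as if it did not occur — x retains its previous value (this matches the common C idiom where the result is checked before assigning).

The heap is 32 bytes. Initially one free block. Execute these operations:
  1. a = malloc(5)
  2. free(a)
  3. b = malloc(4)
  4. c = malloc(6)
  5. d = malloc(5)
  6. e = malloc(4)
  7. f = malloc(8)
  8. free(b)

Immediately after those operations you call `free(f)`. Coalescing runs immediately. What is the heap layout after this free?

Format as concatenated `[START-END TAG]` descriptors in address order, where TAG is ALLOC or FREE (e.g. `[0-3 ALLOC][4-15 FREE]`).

Answer: [0-3 FREE][4-9 ALLOC][10-14 ALLOC][15-18 ALLOC][19-31 FREE]

Derivation:
Op 1: a = malloc(5) -> a = 0; heap: [0-4 ALLOC][5-31 FREE]
Op 2: free(a) -> (freed a); heap: [0-31 FREE]
Op 3: b = malloc(4) -> b = 0; heap: [0-3 ALLOC][4-31 FREE]
Op 4: c = malloc(6) -> c = 4; heap: [0-3 ALLOC][4-9 ALLOC][10-31 FREE]
Op 5: d = malloc(5) -> d = 10; heap: [0-3 ALLOC][4-9 ALLOC][10-14 ALLOC][15-31 FREE]
Op 6: e = malloc(4) -> e = 15; heap: [0-3 ALLOC][4-9 ALLOC][10-14 ALLOC][15-18 ALLOC][19-31 FREE]
Op 7: f = malloc(8) -> f = 19; heap: [0-3 ALLOC][4-9 ALLOC][10-14 ALLOC][15-18 ALLOC][19-26 ALLOC][27-31 FREE]
Op 8: free(b) -> (freed b); heap: [0-3 FREE][4-9 ALLOC][10-14 ALLOC][15-18 ALLOC][19-26 ALLOC][27-31 FREE]
free(f): f = 19 -> block [19-26 ALLOC]; mark free, coalesce with adjacent free neighbors -> [0-3 FREE][4-9 ALLOC][10-14 ALLOC][15-18 ALLOC][19-31 FREE]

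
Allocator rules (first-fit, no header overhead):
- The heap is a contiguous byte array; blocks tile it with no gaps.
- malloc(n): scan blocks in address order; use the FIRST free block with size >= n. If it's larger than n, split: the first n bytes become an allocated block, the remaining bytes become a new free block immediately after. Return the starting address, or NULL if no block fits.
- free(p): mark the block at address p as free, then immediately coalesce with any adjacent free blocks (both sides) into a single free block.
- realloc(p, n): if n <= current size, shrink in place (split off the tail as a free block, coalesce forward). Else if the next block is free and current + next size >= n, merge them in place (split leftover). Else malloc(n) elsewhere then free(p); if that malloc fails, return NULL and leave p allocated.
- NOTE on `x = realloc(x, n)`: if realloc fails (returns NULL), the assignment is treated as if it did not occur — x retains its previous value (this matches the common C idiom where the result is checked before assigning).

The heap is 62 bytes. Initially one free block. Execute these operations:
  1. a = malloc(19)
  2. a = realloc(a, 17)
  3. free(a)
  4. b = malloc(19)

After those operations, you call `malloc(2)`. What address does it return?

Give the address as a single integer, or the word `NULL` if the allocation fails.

Answer: 19

Derivation:
Op 1: a = malloc(19) -> a = 0; heap: [0-18 ALLOC][19-61 FREE]
Op 2: a = realloc(a, 17) -> a = 0; heap: [0-16 ALLOC][17-61 FREE]
Op 3: free(a) -> (freed a); heap: [0-61 FREE]
Op 4: b = malloc(19) -> b = 0; heap: [0-18 ALLOC][19-61 FREE]
malloc(2): first-fit scan over [0-18 ALLOC][19-61 FREE] -> 19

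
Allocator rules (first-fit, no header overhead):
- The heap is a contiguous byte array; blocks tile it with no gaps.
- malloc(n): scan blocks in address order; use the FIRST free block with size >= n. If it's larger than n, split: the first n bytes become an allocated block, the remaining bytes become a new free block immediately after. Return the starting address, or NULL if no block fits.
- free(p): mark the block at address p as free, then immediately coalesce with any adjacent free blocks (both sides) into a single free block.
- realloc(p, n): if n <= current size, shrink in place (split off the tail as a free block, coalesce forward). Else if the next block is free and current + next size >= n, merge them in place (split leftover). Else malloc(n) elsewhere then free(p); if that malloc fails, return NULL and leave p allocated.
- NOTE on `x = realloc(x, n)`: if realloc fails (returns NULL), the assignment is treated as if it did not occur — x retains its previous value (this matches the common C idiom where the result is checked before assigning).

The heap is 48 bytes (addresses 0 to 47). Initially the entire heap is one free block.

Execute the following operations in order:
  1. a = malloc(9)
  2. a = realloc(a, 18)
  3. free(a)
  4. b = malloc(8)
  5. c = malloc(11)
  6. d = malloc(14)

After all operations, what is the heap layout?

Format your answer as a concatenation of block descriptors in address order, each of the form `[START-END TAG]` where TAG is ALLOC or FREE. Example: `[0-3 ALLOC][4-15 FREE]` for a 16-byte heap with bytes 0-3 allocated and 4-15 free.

Answer: [0-7 ALLOC][8-18 ALLOC][19-32 ALLOC][33-47 FREE]

Derivation:
Op 1: a = malloc(9) -> a = 0; heap: [0-8 ALLOC][9-47 FREE]
Op 2: a = realloc(a, 18) -> a = 0; heap: [0-17 ALLOC][18-47 FREE]
Op 3: free(a) -> (freed a); heap: [0-47 FREE]
Op 4: b = malloc(8) -> b = 0; heap: [0-7 ALLOC][8-47 FREE]
Op 5: c = malloc(11) -> c = 8; heap: [0-7 ALLOC][8-18 ALLOC][19-47 FREE]
Op 6: d = malloc(14) -> d = 19; heap: [0-7 ALLOC][8-18 ALLOC][19-32 ALLOC][33-47 FREE]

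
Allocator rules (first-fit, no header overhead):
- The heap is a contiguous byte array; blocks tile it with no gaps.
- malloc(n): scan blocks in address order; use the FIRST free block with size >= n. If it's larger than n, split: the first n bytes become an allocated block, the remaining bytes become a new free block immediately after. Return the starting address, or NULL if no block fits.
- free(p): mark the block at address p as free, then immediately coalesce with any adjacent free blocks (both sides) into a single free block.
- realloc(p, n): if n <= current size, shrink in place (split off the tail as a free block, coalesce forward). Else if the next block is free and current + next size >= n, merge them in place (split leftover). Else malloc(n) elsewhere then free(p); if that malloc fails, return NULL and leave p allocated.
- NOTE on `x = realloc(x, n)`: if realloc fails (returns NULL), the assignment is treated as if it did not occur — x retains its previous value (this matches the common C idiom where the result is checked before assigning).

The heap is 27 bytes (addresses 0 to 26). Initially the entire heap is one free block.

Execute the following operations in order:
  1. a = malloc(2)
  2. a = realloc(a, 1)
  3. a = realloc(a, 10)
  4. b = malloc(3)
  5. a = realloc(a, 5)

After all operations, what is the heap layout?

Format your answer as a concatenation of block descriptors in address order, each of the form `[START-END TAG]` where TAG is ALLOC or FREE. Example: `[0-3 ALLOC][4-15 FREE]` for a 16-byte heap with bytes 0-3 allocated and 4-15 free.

Op 1: a = malloc(2) -> a = 0; heap: [0-1 ALLOC][2-26 FREE]
Op 2: a = realloc(a, 1) -> a = 0; heap: [0-0 ALLOC][1-26 FREE]
Op 3: a = realloc(a, 10) -> a = 0; heap: [0-9 ALLOC][10-26 FREE]
Op 4: b = malloc(3) -> b = 10; heap: [0-9 ALLOC][10-12 ALLOC][13-26 FREE]
Op 5: a = realloc(a, 5) -> a = 0; heap: [0-4 ALLOC][5-9 FREE][10-12 ALLOC][13-26 FREE]

Answer: [0-4 ALLOC][5-9 FREE][10-12 ALLOC][13-26 FREE]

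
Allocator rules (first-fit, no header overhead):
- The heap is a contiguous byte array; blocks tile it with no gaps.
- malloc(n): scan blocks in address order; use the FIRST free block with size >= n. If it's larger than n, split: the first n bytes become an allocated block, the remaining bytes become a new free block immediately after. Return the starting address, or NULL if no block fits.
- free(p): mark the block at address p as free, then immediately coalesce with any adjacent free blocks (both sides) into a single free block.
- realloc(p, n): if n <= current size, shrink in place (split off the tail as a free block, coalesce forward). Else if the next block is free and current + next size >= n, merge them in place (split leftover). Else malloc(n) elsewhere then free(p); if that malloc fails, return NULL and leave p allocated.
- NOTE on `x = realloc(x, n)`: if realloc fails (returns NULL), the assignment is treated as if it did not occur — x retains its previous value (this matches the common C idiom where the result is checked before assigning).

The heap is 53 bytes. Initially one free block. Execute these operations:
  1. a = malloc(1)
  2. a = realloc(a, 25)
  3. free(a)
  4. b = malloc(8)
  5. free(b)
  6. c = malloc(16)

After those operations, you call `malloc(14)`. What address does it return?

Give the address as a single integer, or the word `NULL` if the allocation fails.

Op 1: a = malloc(1) -> a = 0; heap: [0-0 ALLOC][1-52 FREE]
Op 2: a = realloc(a, 25) -> a = 0; heap: [0-24 ALLOC][25-52 FREE]
Op 3: free(a) -> (freed a); heap: [0-52 FREE]
Op 4: b = malloc(8) -> b = 0; heap: [0-7 ALLOC][8-52 FREE]
Op 5: free(b) -> (freed b); heap: [0-52 FREE]
Op 6: c = malloc(16) -> c = 0; heap: [0-15 ALLOC][16-52 FREE]
malloc(14): first-fit scan over [0-15 ALLOC][16-52 FREE] -> 16

Answer: 16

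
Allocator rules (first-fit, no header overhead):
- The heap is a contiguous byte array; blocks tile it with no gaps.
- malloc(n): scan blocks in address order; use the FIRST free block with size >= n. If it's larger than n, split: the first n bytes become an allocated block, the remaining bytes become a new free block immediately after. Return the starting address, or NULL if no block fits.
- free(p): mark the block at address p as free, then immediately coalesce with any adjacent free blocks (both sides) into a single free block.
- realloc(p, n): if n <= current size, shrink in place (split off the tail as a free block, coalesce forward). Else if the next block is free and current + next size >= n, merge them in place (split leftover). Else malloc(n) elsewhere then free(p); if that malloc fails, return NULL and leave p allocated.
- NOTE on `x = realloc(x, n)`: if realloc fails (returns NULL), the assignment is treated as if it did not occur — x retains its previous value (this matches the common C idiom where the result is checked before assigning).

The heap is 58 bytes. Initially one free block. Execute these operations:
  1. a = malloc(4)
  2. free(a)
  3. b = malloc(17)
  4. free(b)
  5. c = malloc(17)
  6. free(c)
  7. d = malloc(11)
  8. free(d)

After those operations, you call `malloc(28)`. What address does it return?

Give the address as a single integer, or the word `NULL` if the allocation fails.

Answer: 0

Derivation:
Op 1: a = malloc(4) -> a = 0; heap: [0-3 ALLOC][4-57 FREE]
Op 2: free(a) -> (freed a); heap: [0-57 FREE]
Op 3: b = malloc(17) -> b = 0; heap: [0-16 ALLOC][17-57 FREE]
Op 4: free(b) -> (freed b); heap: [0-57 FREE]
Op 5: c = malloc(17) -> c = 0; heap: [0-16 ALLOC][17-57 FREE]
Op 6: free(c) -> (freed c); heap: [0-57 FREE]
Op 7: d = malloc(11) -> d = 0; heap: [0-10 ALLOC][11-57 FREE]
Op 8: free(d) -> (freed d); heap: [0-57 FREE]
malloc(28): first-fit scan over [0-57 FREE] -> 0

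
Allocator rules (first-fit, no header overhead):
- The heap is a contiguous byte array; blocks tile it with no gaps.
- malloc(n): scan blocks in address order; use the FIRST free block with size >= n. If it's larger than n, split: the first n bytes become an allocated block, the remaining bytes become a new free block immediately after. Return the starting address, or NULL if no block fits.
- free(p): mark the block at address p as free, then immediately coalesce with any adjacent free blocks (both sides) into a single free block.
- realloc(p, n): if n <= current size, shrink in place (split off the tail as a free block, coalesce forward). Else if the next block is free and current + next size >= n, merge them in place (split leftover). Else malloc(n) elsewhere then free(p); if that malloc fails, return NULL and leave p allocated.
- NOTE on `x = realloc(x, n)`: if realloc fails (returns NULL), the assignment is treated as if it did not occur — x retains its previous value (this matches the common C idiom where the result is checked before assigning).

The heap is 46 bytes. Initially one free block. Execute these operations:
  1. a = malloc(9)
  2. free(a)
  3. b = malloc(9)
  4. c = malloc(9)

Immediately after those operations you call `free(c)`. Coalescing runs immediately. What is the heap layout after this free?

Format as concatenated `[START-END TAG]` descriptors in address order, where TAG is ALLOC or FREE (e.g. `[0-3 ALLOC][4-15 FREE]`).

Op 1: a = malloc(9) -> a = 0; heap: [0-8 ALLOC][9-45 FREE]
Op 2: free(a) -> (freed a); heap: [0-45 FREE]
Op 3: b = malloc(9) -> b = 0; heap: [0-8 ALLOC][9-45 FREE]
Op 4: c = malloc(9) -> c = 9; heap: [0-8 ALLOC][9-17 ALLOC][18-45 FREE]
free(c): c = 9 -> block [9-17 ALLOC]; mark free, coalesce with adjacent free neighbors -> [0-8 ALLOC][9-45 FREE]

Answer: [0-8 ALLOC][9-45 FREE]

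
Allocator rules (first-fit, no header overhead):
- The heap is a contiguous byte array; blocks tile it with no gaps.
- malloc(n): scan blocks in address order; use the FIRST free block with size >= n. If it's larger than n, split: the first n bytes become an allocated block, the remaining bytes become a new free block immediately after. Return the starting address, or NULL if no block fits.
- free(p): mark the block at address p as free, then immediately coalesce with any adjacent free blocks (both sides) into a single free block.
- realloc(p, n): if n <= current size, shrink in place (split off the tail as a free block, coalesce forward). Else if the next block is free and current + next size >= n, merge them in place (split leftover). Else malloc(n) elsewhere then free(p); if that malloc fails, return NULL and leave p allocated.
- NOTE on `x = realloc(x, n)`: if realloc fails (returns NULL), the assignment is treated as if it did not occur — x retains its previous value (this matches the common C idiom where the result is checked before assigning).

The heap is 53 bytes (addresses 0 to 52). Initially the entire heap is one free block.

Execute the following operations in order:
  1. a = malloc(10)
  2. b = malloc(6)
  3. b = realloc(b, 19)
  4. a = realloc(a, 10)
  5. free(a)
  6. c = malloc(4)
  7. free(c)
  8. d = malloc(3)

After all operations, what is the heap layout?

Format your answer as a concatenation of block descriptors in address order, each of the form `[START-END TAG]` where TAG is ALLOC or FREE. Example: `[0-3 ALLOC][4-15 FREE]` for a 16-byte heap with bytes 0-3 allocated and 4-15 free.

Answer: [0-2 ALLOC][3-9 FREE][10-28 ALLOC][29-52 FREE]

Derivation:
Op 1: a = malloc(10) -> a = 0; heap: [0-9 ALLOC][10-52 FREE]
Op 2: b = malloc(6) -> b = 10; heap: [0-9 ALLOC][10-15 ALLOC][16-52 FREE]
Op 3: b = realloc(b, 19) -> b = 10; heap: [0-9 ALLOC][10-28 ALLOC][29-52 FREE]
Op 4: a = realloc(a, 10) -> a = 0; heap: [0-9 ALLOC][10-28 ALLOC][29-52 FREE]
Op 5: free(a) -> (freed a); heap: [0-9 FREE][10-28 ALLOC][29-52 FREE]
Op 6: c = malloc(4) -> c = 0; heap: [0-3 ALLOC][4-9 FREE][10-28 ALLOC][29-52 FREE]
Op 7: free(c) -> (freed c); heap: [0-9 FREE][10-28 ALLOC][29-52 FREE]
Op 8: d = malloc(3) -> d = 0; heap: [0-2 ALLOC][3-9 FREE][10-28 ALLOC][29-52 FREE]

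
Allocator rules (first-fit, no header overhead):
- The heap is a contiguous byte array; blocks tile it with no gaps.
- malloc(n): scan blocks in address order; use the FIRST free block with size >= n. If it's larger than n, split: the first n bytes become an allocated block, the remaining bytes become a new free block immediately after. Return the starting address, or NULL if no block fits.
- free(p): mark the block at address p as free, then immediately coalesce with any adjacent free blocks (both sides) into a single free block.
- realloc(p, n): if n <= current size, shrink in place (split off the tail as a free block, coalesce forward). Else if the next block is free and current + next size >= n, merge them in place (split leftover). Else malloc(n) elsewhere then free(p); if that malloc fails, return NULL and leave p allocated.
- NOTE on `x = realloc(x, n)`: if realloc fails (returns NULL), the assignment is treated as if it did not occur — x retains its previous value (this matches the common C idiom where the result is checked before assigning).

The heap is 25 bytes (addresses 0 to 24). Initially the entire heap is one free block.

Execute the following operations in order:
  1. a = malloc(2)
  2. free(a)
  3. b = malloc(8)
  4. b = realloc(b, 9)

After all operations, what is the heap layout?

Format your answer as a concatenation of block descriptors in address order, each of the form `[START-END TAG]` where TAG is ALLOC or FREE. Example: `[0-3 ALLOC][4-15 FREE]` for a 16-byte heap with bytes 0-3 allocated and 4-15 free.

Op 1: a = malloc(2) -> a = 0; heap: [0-1 ALLOC][2-24 FREE]
Op 2: free(a) -> (freed a); heap: [0-24 FREE]
Op 3: b = malloc(8) -> b = 0; heap: [0-7 ALLOC][8-24 FREE]
Op 4: b = realloc(b, 9) -> b = 0; heap: [0-8 ALLOC][9-24 FREE]

Answer: [0-8 ALLOC][9-24 FREE]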